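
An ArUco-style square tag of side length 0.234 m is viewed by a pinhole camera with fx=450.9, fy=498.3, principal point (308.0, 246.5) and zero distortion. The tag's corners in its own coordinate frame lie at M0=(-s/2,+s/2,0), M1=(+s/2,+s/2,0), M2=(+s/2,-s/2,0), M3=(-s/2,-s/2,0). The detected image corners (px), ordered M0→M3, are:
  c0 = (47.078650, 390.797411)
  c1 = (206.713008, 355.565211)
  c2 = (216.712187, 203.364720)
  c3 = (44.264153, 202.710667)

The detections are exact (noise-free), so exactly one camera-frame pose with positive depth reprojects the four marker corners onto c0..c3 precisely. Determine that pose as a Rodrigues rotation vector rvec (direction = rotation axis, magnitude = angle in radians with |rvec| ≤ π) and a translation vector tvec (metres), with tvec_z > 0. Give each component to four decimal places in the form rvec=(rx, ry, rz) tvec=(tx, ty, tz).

rvec=(0.2637, -0.6661, 0.0371) tvec=(-0.2479, 0.0582, 0.6565)

Intrinsics K: fx=450.9, fy=498.3, cx=308.0, cy=246.5
Marker side s = 0.234 m; corners in marker frame (Z=0):
  M0 = (-0.1170, +0.1170, 0)
  M1 = (+0.1170, +0.1170, 0)
  M2 = (+0.1170, -0.1170, 0)
  M3 = (-0.1170, -0.1170, 0)
Detected image corners:
  c0 = (47.078650, 390.797411) px
  c1 = (206.713008, 355.565211) px
  c2 = (216.712187, 203.364720) px
  c3 = (44.264153, 202.710667) px
Planar DLT: solve 8×8 A·h = b for H (H[2,2]=1):
  H  [+829.03151 +26.69719 +137.71920]
  H  [+192.91234 +819.56056 +290.64621]
  H  [+0.93693 +0.35006 +1.00000]
B = K⁻¹H; ‖b₁‖=1.523270, ‖b₂‖=1.523270; λ = 2/(‖b₁‖+‖b₂‖) = 0.656482, sign → tz>0 ⇒ λ=+0.656482
r₁ = λ·B[:,0] = (+0.78687,-0.05012,+0.61508); r₂ = λ·B[:,1] = (-0.11811,+0.96604,+0.22981)
r₃ = r₁×r₂ = (-0.60571,-0.25348,+0.75423); SVD([r₁ r₂ r₃]) → R = UVᵀ:
  R  [+0.78687 -0.11811 -0.60571]
  R  [-0.05012 +0.96604 -0.25348]
  R  [+0.61508 +0.22981 +0.75423]
t = (-0.24792, +0.05816, +0.65648) m
tr R = 2.507148; θ = arccos((tr R − 1)/2) = 0.717314 rad = 41.099°
axis k = ((R−Rᵀ)₃₂, (R−Rᵀ)₁₃, (R−Rᵀ)₂₁) / (2 sinθ) = (+0.367597, -0.928546, +0.051717)
rvec = θ·k = (+0.263682, -0.666059, +0.037097)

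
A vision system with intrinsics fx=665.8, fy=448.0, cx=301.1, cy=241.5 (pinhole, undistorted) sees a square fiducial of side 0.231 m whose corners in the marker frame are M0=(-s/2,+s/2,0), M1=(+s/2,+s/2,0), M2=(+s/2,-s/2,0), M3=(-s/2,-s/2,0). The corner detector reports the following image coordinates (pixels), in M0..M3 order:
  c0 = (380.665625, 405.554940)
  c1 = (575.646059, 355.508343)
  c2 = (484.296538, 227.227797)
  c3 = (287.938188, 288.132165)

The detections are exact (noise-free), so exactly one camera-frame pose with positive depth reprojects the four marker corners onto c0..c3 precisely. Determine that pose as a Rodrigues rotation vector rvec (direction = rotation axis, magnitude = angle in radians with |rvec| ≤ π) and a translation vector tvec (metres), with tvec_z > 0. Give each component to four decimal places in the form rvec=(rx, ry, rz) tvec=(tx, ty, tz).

Intrinsics K: fx=665.8, fy=448.0, cx=301.1, cy=241.5
Marker side s = 0.231 m; corners in marker frame (Z=0):
  M0 = (-0.1155, +0.1155, 0)
  M1 = (+0.1155, +0.1155, 0)
  M2 = (+0.1155, -0.1155, 0)
  M3 = (-0.1155, -0.1155, 0)
Detected image corners:
  c0 = (380.665625, 405.554940) px
  c1 = (575.646059, 355.508343) px
  c2 = (484.296538, 227.227797) px
  c3 = (287.938188, 288.132165) px
Planar DLT: solve 8×8 A·h = b for H (H[2,2]=1):
  H  [+715.52988 +473.55120 +429.62159]
  H  [-336.76033 +586.39083 +321.31195]
  H  [-0.30422 +0.17358 +1.00000]
B = K⁻¹H; ‖b₁‖=1.381140, ‖b₂‖=1.381140; λ = 2/(‖b₁‖+‖b₂‖) = 0.724040, sign → tz>0 ⇒ λ=+0.724040
r₁ = λ·B[:,0] = (+0.87773,-0.42552,-0.22027); r₂ = λ·B[:,1] = (+0.45814,+0.87995,+0.12568)
r₃ = r₁×r₂ = (+0.14034,-0.21123,+0.96731); SVD([r₁ r₂ r₃]) → R = UVᵀ:
  R  [+0.87773 +0.45814 +0.14034]
  R  [-0.42552 +0.87995 -0.21123]
  R  [-0.22027 +0.12568 +0.96731]
t = (+0.13976, +0.12899, +0.72404) m
tr R = 2.724993; θ = arccos((tr R − 1)/2) = 0.530614 rad = 30.402°
axis k = ((R−Rᵀ)₃₂, (R−Rᵀ)₁₃, (R−Rᵀ)₂₁) / (2 sinθ) = (+0.332871, +0.356290, -0.873072)
rvec = θ·k = (+0.176626, +0.189052, -0.463264)

rvec=(0.1766, 0.1891, -0.4633) tvec=(0.1398, 0.1290, 0.7240)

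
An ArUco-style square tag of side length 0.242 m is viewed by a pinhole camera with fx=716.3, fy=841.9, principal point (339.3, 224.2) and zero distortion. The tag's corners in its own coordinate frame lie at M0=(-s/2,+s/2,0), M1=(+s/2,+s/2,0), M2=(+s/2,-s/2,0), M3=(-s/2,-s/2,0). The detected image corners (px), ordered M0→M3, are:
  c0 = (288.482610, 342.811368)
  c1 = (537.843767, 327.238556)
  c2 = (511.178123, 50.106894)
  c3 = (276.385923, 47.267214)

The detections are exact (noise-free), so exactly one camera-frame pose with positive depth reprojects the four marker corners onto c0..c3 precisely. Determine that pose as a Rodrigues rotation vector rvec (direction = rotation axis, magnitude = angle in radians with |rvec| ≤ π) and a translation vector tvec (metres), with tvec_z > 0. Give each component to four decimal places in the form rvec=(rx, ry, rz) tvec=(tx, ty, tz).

rvec=(-0.1931, -0.1778, -0.0452) tvec=(0.0655, -0.0306, 0.6932)

Intrinsics K: fx=716.3, fy=841.9, cx=339.3, cy=224.2
Marker side s = 0.242 m; corners in marker frame (Z=0):
  M0 = (-0.1210, +0.1210, 0)
  M1 = (+0.1210, +0.1210, 0)
  M2 = (+0.1210, -0.1210, 0)
  M3 = (-0.1210, -0.1210, 0)
Detected image corners:
  c0 = (288.482610, 342.811368) px
  c1 = (537.843767, 327.238556) px
  c2 = (511.178123, 50.106894) px
  c3 = (276.385923, 47.267214) px
Planar DLT: solve 8×8 A·h = b for H (H[2,2]=1):
  H  [+1104.12706 -27.69643 +406.96045]
  H  [+24.76206 +1130.31661 +187.08756]
  H  [+0.25972 -0.26949 +1.00000]
B = K⁻¹H; ‖b₁‖=1.442535, ‖b₂‖=1.442535; λ = 2/(‖b₁‖+‖b₂‖) = 0.693224, sign → tz>0 ⇒ λ=+0.693224
r₁ = λ·B[:,0] = (+0.98327,-0.02756,+0.18005); r₂ = λ·B[:,1] = (+0.06169,+0.98046,-0.18681)
r₃ = r₁×r₂ = (-0.17138,+0.19480,+0.96576); SVD([r₁ r₂ r₃]) → R = UVᵀ:
  R  [+0.98327 +0.06169 -0.17138]
  R  [-0.02756 +0.98046 +0.19480]
  R  [+0.18005 -0.18681 +0.96576]
t = (+0.06548, -0.03056, +0.69322) m
tr R = 2.929484; θ = arccos((tr R − 1)/2) = 0.266335 rad = 15.260°
axis k = ((R−Rᵀ)₃₂, (R−Rᵀ)₁₃, (R−Rᵀ)₂₁) / (2 sinθ) = (-0.724948, -0.667613, -0.169539)
rvec = θ·k = (-0.193079, -0.177809, -0.045154)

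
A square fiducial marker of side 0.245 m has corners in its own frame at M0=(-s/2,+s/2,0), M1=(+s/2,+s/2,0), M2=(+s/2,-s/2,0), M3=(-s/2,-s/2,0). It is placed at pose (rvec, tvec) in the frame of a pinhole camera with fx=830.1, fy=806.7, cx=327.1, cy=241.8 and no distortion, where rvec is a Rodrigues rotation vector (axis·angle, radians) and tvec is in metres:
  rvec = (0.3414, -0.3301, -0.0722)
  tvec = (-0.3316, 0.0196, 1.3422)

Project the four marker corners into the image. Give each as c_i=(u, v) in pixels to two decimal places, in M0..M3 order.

c0=(52.44, 331.71) c1=(201.98, 309.63) c2=(192.04, 174.96) c3=(32.04, 190.51)

Intrinsics K: fx=830.1, fy=806.7, cx=327.1, cy=241.8
Marker side s = 0.245 m; corners in marker frame (Z=0):
  M0 = (-0.1225, +0.1225, 0)
  M1 = (+0.1225, +0.1225, 0)
  M2 = (+0.1225, -0.1225, 0)
  M3 = (-0.1225, -0.1225, 0)
rvec = (0.3414, -0.3301, -0.0722), |rvec| = θ = 0.48035 rad = 27.522°
Rodrigues: sinθ=0.46209, 1−cosθ=0.11317; R = I + sinθ·[k]× + (1−cosθ)·[k]×²:
    [+0.94400 +0.01418 -0.32964]
    [-0.12473 +0.94028 -0.31673]
    [+0.30546 +0.34011 +0.88939]
t = (-0.3316, 0.0196, 1.3422) m
M0: Pc = R·M0+t = (-0.44550, +0.15006, +1.34644); u = 830.1·(-0.44550)/1.34644 + 327.1 = 52.4420, v = 806.7·(+0.15006)/1.34644 + 241.8 = 331.7080
M1: Pc = R·M1+t = (-0.21422, +0.11950, +1.42128); u = 830.1·(-0.21422)/1.42128 + 327.1 = 201.9833, v = 806.7·(+0.11950)/1.42128 + 241.8 = 309.6293
M2: Pc = R·M2+t = (-0.21770, -0.11086, +1.33796); u = 830.1·(-0.21770)/1.33796 + 327.1 = 192.0353, v = 806.7·(-0.11086)/1.33796 + 241.8 = 174.9566
M3: Pc = R·M3+t = (-0.44898, -0.08030, +1.26312); u = 830.1·(-0.44898)/1.26312 + 327.1 = 32.0394, v = 806.7·(-0.08030)/1.26312 + 241.8 = 190.5126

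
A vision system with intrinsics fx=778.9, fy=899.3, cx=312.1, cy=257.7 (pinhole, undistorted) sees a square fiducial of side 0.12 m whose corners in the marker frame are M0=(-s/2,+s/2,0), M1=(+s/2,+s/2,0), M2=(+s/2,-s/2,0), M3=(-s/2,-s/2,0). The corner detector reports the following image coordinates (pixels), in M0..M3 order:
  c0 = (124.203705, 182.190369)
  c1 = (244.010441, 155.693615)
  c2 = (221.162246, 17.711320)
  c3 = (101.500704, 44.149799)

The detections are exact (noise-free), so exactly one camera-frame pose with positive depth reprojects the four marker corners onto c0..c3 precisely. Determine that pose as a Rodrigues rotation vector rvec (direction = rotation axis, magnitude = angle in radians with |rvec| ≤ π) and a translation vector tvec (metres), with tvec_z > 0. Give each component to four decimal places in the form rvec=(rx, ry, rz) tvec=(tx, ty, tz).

rvec=(-0.0081, -0.0004, -0.1894) tvec=(-0.1372, -0.1346, 0.7668)

Intrinsics K: fx=778.9, fy=899.3, cx=312.1, cy=257.7
Marker side s = 0.12 m; corners in marker frame (Z=0):
  M0 = (-0.0600, +0.0600, 0)
  M1 = (+0.0600, +0.0600, 0)
  M2 = (+0.0600, -0.0600, 0)
  M3 = (-0.0600, -0.0600, 0)
Detected image corners:
  c0 = (124.203705, 182.190369) px
  c1 = (244.010441, 155.693615) px
  c2 = (221.162246, 17.711320) px
  c3 = (101.500704, 44.149799) px
Planar DLT: solve 8×8 A·h = b for H (H[2,2]=1):
  H  [+998.04753 +188.00122 +172.71765]
  H  [-220.41091 +1149.05637 +99.89202]
  H  [+0.00153 -0.01040 +1.00000]
B = K⁻¹H; ‖b₁‖=1.304067, ‖b₂‖=1.304067; λ = 2/(‖b₁‖+‖b₂‖) = 0.766831, sign → tz>0 ⇒ λ=+0.766831
r₁ = λ·B[:,0] = (+0.98211,-0.18828,+0.00117); r₂ = λ·B[:,1] = (+0.18828,+0.98208,-0.00797)
r₃ = r₁×r₂ = (+0.00035,+0.00805,+0.99997); SVD([r₁ r₂ r₃]) → R = UVᵀ:
  R  [+0.98211 +0.18828 +0.00035]
  R  [-0.18828 +0.98208 +0.00805]
  R  [+0.00117 -0.00797 +0.99997]
t = (-0.13722, -0.13456, +0.76683) m
tr R = 2.964165; θ = arccos((tr R − 1)/2) = 0.189585 rad = 10.862°
axis k = ((R−Rᵀ)₃₂, (R−Rᵀ)₁₃, (R−Rᵀ)₂₁) / (2 sinθ) = (-0.042506, -0.002168, -0.999094)
rvec = θ·k = (-0.008059, -0.000411, -0.189413)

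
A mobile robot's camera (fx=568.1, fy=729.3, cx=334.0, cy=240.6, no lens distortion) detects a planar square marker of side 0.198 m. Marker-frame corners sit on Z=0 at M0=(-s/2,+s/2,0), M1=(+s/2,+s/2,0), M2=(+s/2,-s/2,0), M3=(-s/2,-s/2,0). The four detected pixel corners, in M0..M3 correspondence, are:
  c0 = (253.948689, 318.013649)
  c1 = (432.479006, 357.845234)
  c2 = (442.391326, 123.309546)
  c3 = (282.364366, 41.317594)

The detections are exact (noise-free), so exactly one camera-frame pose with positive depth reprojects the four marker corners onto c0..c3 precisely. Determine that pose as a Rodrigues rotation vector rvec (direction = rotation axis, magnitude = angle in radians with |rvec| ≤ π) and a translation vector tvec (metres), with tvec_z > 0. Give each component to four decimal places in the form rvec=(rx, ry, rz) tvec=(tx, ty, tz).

Intrinsics K: fx=568.1, fy=729.3, cx=334.0, cy=240.6
Marker side s = 0.198 m; corners in marker frame (Z=0):
  M0 = (-0.0990, +0.0990, 0)
  M1 = (+0.0990, +0.0990, 0)
  M2 = (+0.0990, -0.0990, 0)
  M3 = (-0.0990, -0.0990, 0)
Detected image corners:
  c0 = (253.948689, 318.013649) px
  c1 = (432.479006, 357.845234) px
  c2 = (442.391326, 123.309546) px
  c3 = (282.364366, 41.317594) px
Planar DLT: solve 8×8 A·h = b for H (H[2,2]=1):
  H  [+1184.23588 -249.69360 +361.08872]
  H  [+509.68482 +1187.43300 +207.31363]
  H  [+0.93923 -0.44573 +1.00000]
B = K⁻¹H; ‖b₁‖=1.838915, ‖b₂‖=1.838915; λ = 2/(‖b₁‖+‖b₂‖) = 0.543799, sign → tz>0 ⇒ λ=+0.543799
r₁ = λ·B[:,0] = (+0.83330,+0.21154,+0.51075); r₂ = λ·B[:,1] = (-0.09651,+0.96537,-0.24239)
r₃ = r₁×r₂ = (-0.54434,+0.15269,+0.82485); SVD([r₁ r₂ r₃]) → R = UVᵀ:
  R  [+0.83330 -0.09651 -0.54434]
  R  [+0.21154 +0.96537 +0.15269]
  R  [+0.51075 -0.24239 +0.82485]
t = (+0.02593, -0.02482, +0.54380) m
tr R = 2.623518; θ = arccos((tr R − 1)/2) = 0.623638 rad = 35.732°
axis k = ((R−Rᵀ)₃₂, (R−Rᵀ)₁₃, (R−Rᵀ)₂₁) / (2 sinθ) = (-0.338252, -0.903340, +0.263747)
rvec = θ·k = (-0.210947, -0.563358, +0.164483)

rvec=(-0.2109, -0.5634, 0.1645) tvec=(0.0259, -0.0248, 0.5438)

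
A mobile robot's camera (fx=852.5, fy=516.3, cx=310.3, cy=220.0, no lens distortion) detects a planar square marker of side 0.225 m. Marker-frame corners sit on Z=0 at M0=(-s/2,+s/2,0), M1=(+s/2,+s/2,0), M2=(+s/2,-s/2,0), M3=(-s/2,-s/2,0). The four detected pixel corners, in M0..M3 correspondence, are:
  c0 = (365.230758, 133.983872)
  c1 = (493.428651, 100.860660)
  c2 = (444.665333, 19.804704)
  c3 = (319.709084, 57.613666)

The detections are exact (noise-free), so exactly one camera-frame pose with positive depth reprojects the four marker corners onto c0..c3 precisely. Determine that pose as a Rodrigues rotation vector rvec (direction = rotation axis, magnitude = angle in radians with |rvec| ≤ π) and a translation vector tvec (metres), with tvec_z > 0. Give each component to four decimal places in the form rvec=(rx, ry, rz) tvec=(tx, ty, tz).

rvec=(0.0483, 0.3827, -0.3435) tvec=(0.1517, -0.3789, 1.3829)

Intrinsics K: fx=852.5, fy=516.3, cx=310.3, cy=220.0
Marker side s = 0.225 m; corners in marker frame (Z=0):
  M0 = (-0.1125, +0.1125, 0)
  M1 = (+0.1125, +0.1125, 0)
  M2 = (+0.1125, -0.1125, 0)
  M3 = (-0.1125, -0.1125, 0)
Detected image corners:
  c0 = (365.230758, 133.983872) px
  c1 = (493.428651, 100.860660) px
  c2 = (444.665333, 19.804704) px
  c3 = (319.709084, 57.613666) px
Planar DLT: solve 8×8 A·h = b for H (H[2,2]=1):
  H  [+452.80770 +203.99269 +403.79800]
  H  [-178.75701 +348.49740 +78.54736]
  H  [-0.27047 -0.01309 +1.00000]
B = K⁻¹H; ‖b₁‖=0.723121, ‖b₂‖=0.723121; λ = 2/(‖b₁‖+‖b₂‖) = 1.382895, sign → tz>0 ⇒ λ=+1.382895
r₁ = λ·B[:,0] = (+0.87067,-0.31942,-0.37403); r₂ = λ·B[:,1] = (+0.33750,+0.94115,-0.01810)
r₃ = r₁×r₂ = (+0.35780,-0.11048,+0.92724); SVD([r₁ r₂ r₃]) → R = UVᵀ:
  R  [+0.87067 +0.33750 +0.35780]
  R  [-0.31942 +0.94115 -0.11048]
  R  [-0.37403 -0.01810 +0.92724]
t = (+0.15167, -0.37888, +1.38290) m
tr R = 2.739063; θ = arccos((tr R − 1)/2) = 0.516543 rad = 29.596°
axis k = ((R−Rᵀ)₃₂, (R−Rᵀ)₁₃, (R−Rᵀ)₂₁) / (2 sinθ) = (+0.093525, +0.740913, -0.665057)
rvec = θ·k = (+0.048310, +0.382713, -0.343531)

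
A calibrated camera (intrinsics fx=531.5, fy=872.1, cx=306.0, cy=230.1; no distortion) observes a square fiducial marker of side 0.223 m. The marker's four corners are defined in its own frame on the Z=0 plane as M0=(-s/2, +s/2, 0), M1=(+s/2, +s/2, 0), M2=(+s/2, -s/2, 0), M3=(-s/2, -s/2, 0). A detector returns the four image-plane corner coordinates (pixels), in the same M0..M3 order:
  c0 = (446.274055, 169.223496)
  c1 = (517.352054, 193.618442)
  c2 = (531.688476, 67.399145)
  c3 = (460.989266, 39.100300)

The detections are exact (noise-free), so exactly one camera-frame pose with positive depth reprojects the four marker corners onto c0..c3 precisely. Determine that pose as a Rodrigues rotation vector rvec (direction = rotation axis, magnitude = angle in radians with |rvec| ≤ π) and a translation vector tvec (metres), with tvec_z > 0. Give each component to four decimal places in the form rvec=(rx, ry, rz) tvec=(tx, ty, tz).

rvec=(0.0243, -0.2032, 0.1808) tvec=(0.5160, -0.1928, 1.4937)

Intrinsics K: fx=531.5, fy=872.1, cx=306.0, cy=230.1
Marker side s = 0.223 m; corners in marker frame (Z=0):
  M0 = (-0.1115, +0.1115, 0)
  M1 = (+0.1115, +0.1115, 0)
  M2 = (+0.1115, -0.1115, 0)
  M3 = (-0.1115, -0.1115, 0)
Detected image corners:
  c0 = (446.274055, 169.223496) px
  c1 = (517.352054, 193.618442) px
  c2 = (531.688476, 67.399145) px
  c3 = (460.989266, 39.100300) px
Planar DLT: solve 8×8 A·h = b for H (H[2,2]=1):
  H  [+384.29854 -63.23586 +489.60949]
  H  [+134.07681 +575.07973 +117.56241]
  H  [+0.13579 +0.00386 +1.00000]
B = K⁻¹H; ‖b₁‖=0.669474, ‖b₂‖=0.669474; λ = 2/(‖b₁‖+‖b₂‖) = 1.493710, sign → tz>0 ⇒ λ=+1.493710
r₁ = λ·B[:,0] = (+0.96324,+0.17613,+0.20283); r₂ = λ·B[:,1] = (-0.18104,+0.98346,+0.00577)
r₃ = r₁×r₂ = (-0.19846,-0.04228,+0.97920); SVD([r₁ r₂ r₃]) → R = UVᵀ:
  R  [+0.96324 -0.18104 -0.19846]
  R  [+0.17613 +0.98346 -0.04228]
  R  [+0.20283 +0.00577 +0.97920]
t = (+0.51601, -0.19275, +1.49371) m
tr R = 2.925899; θ = arccos((tr R − 1)/2) = 0.273062 rad = 15.645°
axis k = ((R−Rᵀ)₃₂, (R−Rᵀ)₁₃, (R−Rᵀ)₂₁) / (2 sinθ) = (+0.089086, -0.744014, +0.662199)
rvec = θ·k = (+0.024326, -0.203162, +0.180821)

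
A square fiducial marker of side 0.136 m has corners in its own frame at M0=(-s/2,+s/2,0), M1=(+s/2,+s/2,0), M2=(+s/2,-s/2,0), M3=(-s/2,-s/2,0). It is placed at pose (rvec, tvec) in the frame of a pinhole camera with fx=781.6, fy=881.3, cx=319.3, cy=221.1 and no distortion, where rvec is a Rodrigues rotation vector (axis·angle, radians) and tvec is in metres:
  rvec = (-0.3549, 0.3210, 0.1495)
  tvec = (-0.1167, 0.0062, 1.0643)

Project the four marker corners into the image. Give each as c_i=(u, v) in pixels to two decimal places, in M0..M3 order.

c0=(176.94, 273.47) c1=(268.41, 286.08) c2=(290.38, 178.90) c3=(201.56, 171.16)

Intrinsics K: fx=781.6, fy=881.3, cx=319.3, cy=221.1
Marker side s = 0.136 m; corners in marker frame (Z=0):
  M0 = (-0.0680, +0.0680, 0)
  M1 = (+0.0680, +0.0680, 0)
  M2 = (+0.0680, -0.0680, 0)
  M3 = (-0.0680, -0.0680, 0)
rvec = (-0.3549, 0.3210, 0.1495), |rvec| = θ = 0.50134 rad = 28.725°
Rodrigues: sinθ=0.48060, 1−cosθ=0.12306; R = I + sinθ·[k]× + (1−cosθ)·[k]×²:
    [+0.93861 -0.19909 +0.28174]
    [+0.08754 +0.92739 +0.36372]
    [-0.33370 -0.31672 +0.88788]
t = (-0.1167, 0.0062, 1.0643) m
M0: Pc = R·M0+t = (-0.19406, +0.06331, +1.06545); u = 781.6·(-0.19406)/1.06545 + 319.3 = 176.9381, v = 881.3·(+0.06331)/1.06545 + 221.1 = 273.4673
M1: Pc = R·M1+t = (-0.06641, +0.07521, +1.02007); u = 781.6·(-0.06641)/1.02007 + 319.3 = 268.4129, v = 881.3·(+0.07521)/1.02007 + 221.1 = 286.0826
M2: Pc = R·M2+t = (-0.03934, -0.05091, +1.06315); u = 781.6·(-0.03934)/1.06315 + 319.3 = 290.3808, v = 881.3·(-0.05091)/1.06315 + 221.1 = 178.8980
M3: Pc = R·M3+t = (-0.16699, -0.06281, +1.10853); u = 781.6·(-0.16699)/1.10853 + 319.3 = 201.5611, v = 881.3·(-0.06281)/1.10853 + 221.1 = 171.1610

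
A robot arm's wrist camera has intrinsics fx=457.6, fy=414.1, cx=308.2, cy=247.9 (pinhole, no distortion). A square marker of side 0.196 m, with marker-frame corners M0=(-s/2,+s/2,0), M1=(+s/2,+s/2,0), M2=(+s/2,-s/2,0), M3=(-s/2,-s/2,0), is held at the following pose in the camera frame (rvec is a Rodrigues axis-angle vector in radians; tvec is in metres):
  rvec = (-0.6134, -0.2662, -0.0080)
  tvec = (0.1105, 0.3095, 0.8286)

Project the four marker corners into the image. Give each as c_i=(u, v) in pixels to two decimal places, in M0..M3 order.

Intrinsics K: fx=457.6, fy=414.1, cx=308.2, cy=247.9
Marker side s = 0.196 m; corners in marker frame (Z=0):
  M0 = (-0.0980, +0.0980, 0)
  M1 = (+0.0980, +0.0980, 0)
  M2 = (+0.0980, -0.0980, 0)
  M3 = (-0.0980, -0.0980, 0)
rvec = (-0.6134, -0.2662, -0.0080), |rvec| = θ = 0.66872 rad = 38.315°
Rodrigues: sinθ=0.61998, 1−cosθ=0.21538; R = I + sinθ·[k]× + (1−cosθ)·[k]×²:
    [+0.96584 +0.08606 -0.24444]
    [+0.07123 +0.81875 +0.56972]
    [+0.24916 -0.56767 +0.78465]
t = (0.1105, 0.3095, 0.8286) m
M0: Pc = R·M0+t = (+0.02428, +0.38276, +0.74855); u = 457.6·(+0.02428)/0.74855 + 308.2 = 323.0439, v = 414.1·(+0.38276)/0.74855 + 247.9 = 459.6419
M1: Pc = R·M1+t = (+0.21359, +0.39672, +0.79739); u = 457.6·(+0.21359)/0.79739 + 308.2 = 430.7718, v = 414.1·(+0.39672)/0.79739 + 247.9 = 453.9240
M2: Pc = R·M2+t = (+0.19672, +0.23624, +0.90865); u = 457.6·(+0.19672)/0.90865 + 308.2 = 407.2681, v = 414.1·(+0.23624)/0.90865 + 247.9 = 355.5635
M3: Pc = R·M3+t = (+0.00741, +0.22228, +0.85981); u = 457.6·(+0.00741)/0.85981 + 308.2 = 312.1456, v = 414.1·(+0.22228)/0.85981 + 247.9 = 354.9548

c0=(323.04, 459.64) c1=(430.77, 453.92) c2=(407.27, 355.56) c3=(312.15, 354.95)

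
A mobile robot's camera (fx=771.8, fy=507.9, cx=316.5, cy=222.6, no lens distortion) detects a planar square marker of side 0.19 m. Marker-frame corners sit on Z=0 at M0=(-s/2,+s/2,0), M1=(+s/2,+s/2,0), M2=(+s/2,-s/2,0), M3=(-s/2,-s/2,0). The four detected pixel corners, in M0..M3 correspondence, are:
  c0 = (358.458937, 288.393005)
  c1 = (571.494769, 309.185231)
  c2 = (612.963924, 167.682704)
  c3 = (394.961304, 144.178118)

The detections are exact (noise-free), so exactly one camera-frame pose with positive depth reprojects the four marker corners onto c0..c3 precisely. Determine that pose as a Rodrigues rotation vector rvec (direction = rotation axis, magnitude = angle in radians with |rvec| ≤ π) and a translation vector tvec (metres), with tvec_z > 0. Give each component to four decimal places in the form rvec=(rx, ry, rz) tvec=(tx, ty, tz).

Intrinsics K: fx=771.8, fy=507.9, cx=316.5, cy=222.6
Marker side s = 0.19 m; corners in marker frame (Z=0):
  M0 = (-0.0950, +0.0950, 0)
  M1 = (+0.0950, +0.0950, 0)
  M2 = (+0.0950, -0.0950, 0)
  M3 = (-0.0950, -0.0950, 0)
Detected image corners:
  c0 = (358.458937, 288.393005) px
  c1 = (571.494769, 309.185231) px
  c2 = (612.963924, 167.682704) px
  c3 = (394.961304, 144.178118) px
Planar DLT: solve 8×8 A·h = b for H (H[2,2]=1):
  H  [+1172.37289 -139.60795 +485.02650]
  H  [+134.41959 +782.65697 +228.36271]
  H  [+0.07891 +0.13557 +1.00000]
B = K⁻¹H; ‖b₁‖=1.506418, ‖b₂‖=1.506418; λ = 2/(‖b₁‖+‖b₂‖) = 0.663827, sign → tz>0 ⇒ λ=+0.663827
r₁ = λ·B[:,0] = (+0.98688,+0.15273,+0.05238); r₂ = λ·B[:,1] = (-0.15698,+0.98349,+0.08999)
r₃ = r₁×r₂ = (-0.03777,-0.09704,+0.99456); SVD([r₁ r₂ r₃]) → R = UVᵀ:
  R  [+0.98688 -0.15698 -0.03777]
  R  [+0.15273 +0.98349 -0.09704]
  R  [+0.05238 +0.08999 +0.99456]
t = (+0.14495, +0.00753, +0.66383) m
tr R = 2.964936; θ = arccos((tr R − 1)/2) = 0.187530 rad = 10.745°
axis k = ((R−Rᵀ)₃₂, (R−Rᵀ)₁₃, (R−Rᵀ)₂₁) / (2 sinθ) = (+0.501599, -0.241792, +0.830623)
rvec = θ·k = (+0.094065, -0.045343, +0.155766)

rvec=(0.0941, -0.0453, 0.1558) tvec=(0.1449, 0.0075, 0.6638)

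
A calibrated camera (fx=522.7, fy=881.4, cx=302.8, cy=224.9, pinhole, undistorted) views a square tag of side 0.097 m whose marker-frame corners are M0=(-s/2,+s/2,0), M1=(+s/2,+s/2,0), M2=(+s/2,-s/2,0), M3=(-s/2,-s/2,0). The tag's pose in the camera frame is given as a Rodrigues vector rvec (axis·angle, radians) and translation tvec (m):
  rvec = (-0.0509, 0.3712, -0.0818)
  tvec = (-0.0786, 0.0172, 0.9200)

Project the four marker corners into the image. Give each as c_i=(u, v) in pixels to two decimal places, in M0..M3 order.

c0=(235.54, 290.75) c1=(285.28, 284.83) c2=(281.46, 190.45) c3=(232.19, 199.83)

Intrinsics K: fx=522.7, fy=881.4, cx=302.8, cy=224.9
Marker side s = 0.097 m; corners in marker frame (Z=0):
  M0 = (-0.0485, +0.0485, 0)
  M1 = (+0.0485, +0.0485, 0)
  M2 = (+0.0485, -0.0485, 0)
  M3 = (-0.0485, -0.0485, 0)
rvec = (-0.0509, 0.3712, -0.0818), |rvec| = θ = 0.38350 rad = 21.973°
Rodrigues: sinθ=0.37417, 1−cosθ=0.07264; R = I + sinθ·[k]× + (1−cosθ)·[k]×²:
    [+0.92864 +0.07048 +0.36422]
    [-0.08914 +0.99542 +0.03466]
    [-0.36011 -0.06466 +0.93067]
t = (-0.0786, 0.0172, 0.9200) m
M0: Pc = R·M0+t = (-0.12022, +0.06980, +0.93433); u = 522.7·(-0.12022)/0.93433 + 302.8 = 235.5438, v = 881.4·(+0.06980)/0.93433 + 224.9 = 290.7468
M1: Pc = R·M1+t = (-0.03014, +0.06115, +0.89940); u = 522.7·(-0.03014)/0.89940 + 302.8 = 285.2821, v = 881.4·(+0.06115)/0.89940 + 224.9 = 284.8305
M2: Pc = R·M2+t = (-0.03698, -0.03540, +0.90567); u = 522.7·(-0.03698)/0.90567 + 302.8 = 281.4578, v = 881.4·(-0.03540)/0.90567 + 224.9 = 190.4477
M3: Pc = R·M3+t = (-0.12706, -0.02675, +0.94060); u = 522.7·(-0.12706)/0.94060 + 302.8 = 232.1932, v = 881.4·(-0.02675)/0.94060 + 224.9 = 199.8296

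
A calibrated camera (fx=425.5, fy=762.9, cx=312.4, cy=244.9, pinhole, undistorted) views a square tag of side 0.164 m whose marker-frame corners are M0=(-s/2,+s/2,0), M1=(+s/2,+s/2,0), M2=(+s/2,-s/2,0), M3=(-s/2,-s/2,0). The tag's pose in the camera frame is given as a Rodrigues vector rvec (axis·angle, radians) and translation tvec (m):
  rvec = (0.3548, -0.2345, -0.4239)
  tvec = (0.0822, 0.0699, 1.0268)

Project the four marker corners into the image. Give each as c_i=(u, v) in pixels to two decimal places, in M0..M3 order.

c0=(328.24, 373.09) c1=(385.66, 318.84) c2=(365.38, 217.67) c3=(303.81, 272.89)

Intrinsics K: fx=425.5, fy=762.9, cx=312.4, cy=244.9
Marker side s = 0.164 m; corners in marker frame (Z=0):
  M0 = (-0.0820, +0.0820, 0)
  M1 = (+0.0820, +0.0820, 0)
  M2 = (+0.0820, -0.0820, 0)
  M3 = (-0.0820, -0.0820, 0)
rvec = (0.3548, -0.2345, -0.4239), |rvec| = θ = 0.60047 rad = 34.404°
Rodrigues: sinθ=0.56503, 1−cosθ=0.17493; R = I + sinθ·[k]× + (1−cosθ)·[k]×²:
    [+0.88614 +0.35852 -0.29363]
    [-0.43925 +0.85175 -0.28563]
    [+0.14769 +0.38209 +0.91225]
t = (0.0822, 0.0699, 1.0268) m
M0: Pc = R·M0+t = (+0.03893, +0.17576, +1.04602); u = 425.5·(+0.03893)/1.04602 + 312.4 = 328.2378, v = 762.9·(+0.17576)/1.04602 + 244.9 = 373.0892
M1: Pc = R·M1+t = (+0.18426, +0.10373, +1.07024); u = 425.5·(+0.18426)/1.07024 + 312.4 = 385.6577, v = 762.9·(+0.10373)/1.07024 + 244.9 = 318.8384
M2: Pc = R·M2+t = (+0.12547, -0.03596, +1.00758); u = 425.5·(+0.12547)/1.00758 + 312.4 = 365.3839, v = 762.9·(-0.03596)/1.00758 + 244.9 = 217.6713
M3: Pc = R·M3+t = (-0.01986, +0.03607, +0.98336); u = 425.5·(-0.01986)/0.98336 + 312.4 = 303.8057, v = 762.9·(+0.03607)/0.98336 + 244.9 = 272.8872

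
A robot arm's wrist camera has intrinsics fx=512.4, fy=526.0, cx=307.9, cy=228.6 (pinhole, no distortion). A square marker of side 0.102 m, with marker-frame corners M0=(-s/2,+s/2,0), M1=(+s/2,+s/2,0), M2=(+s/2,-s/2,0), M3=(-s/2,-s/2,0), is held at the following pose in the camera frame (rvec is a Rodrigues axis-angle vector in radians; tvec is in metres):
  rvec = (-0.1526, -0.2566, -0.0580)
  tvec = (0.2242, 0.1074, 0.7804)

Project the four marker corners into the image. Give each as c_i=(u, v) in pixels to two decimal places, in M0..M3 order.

c0=(428.49, 339.09) c1=(488.66, 332.84) c2=(480.37, 264.83) c3=(421.05, 268.66)

Intrinsics K: fx=512.4, fy=526.0, cx=307.9, cy=228.6
Marker side s = 0.102 m; corners in marker frame (Z=0):
  M0 = (-0.0510, +0.0510, 0)
  M1 = (+0.0510, +0.0510, 0)
  M2 = (+0.0510, -0.0510, 0)
  M3 = (-0.0510, -0.0510, 0)
rvec = (-0.1526, -0.2566, -0.0580), |rvec| = θ = 0.30413 rad = 17.425°
Rodrigues: sinθ=0.29946, 1−cosθ=0.04589; R = I + sinθ·[k]× + (1−cosθ)·[k]×²:
    [+0.96566 +0.07654 -0.24827]
    [-0.03768 +0.98678 +0.15764]
    [+0.25705 -0.14287 +0.95578]
t = (0.2242, 0.1074, 0.7804) m
M0: Pc = R·M0+t = (+0.17885, +0.15965, +0.76000); u = 512.4·(+0.17885)/0.76000 + 307.9 = 428.4851, v = 526.0·(+0.15965)/0.76000 + 228.6 = 339.0923
M1: Pc = R·M1+t = (+0.27735, +0.15580, +0.78622); u = 512.4·(+0.27735)/0.78622 + 307.9 = 488.6569, v = 526.0·(+0.15580)/0.78622 + 228.6 = 332.8361
M2: Pc = R·M2+t = (+0.26955, +0.05515, +0.80080); u = 512.4·(+0.26955)/0.80080 + 307.9 = 480.3721, v = 526.0·(+0.05515)/0.80080 + 228.6 = 264.8268
M3: Pc = R·M3+t = (+0.17105, +0.05900, +0.77458); u = 512.4·(+0.17105)/0.77458 + 307.9 = 421.0520, v = 526.0·(+0.05900)/0.77458 + 228.6 = 268.6631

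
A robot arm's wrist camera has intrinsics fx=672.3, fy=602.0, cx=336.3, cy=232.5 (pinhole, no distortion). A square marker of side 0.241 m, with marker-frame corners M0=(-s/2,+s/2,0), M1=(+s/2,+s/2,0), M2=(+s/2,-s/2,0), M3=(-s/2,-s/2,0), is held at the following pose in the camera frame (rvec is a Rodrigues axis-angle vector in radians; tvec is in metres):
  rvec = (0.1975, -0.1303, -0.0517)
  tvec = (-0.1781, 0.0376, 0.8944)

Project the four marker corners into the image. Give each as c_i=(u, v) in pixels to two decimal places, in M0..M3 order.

c0=(118.41, 341.32) c1=(297.29, 327.89) c2=(288.15, 172.59) c3=(98.93, 181.35)

Intrinsics K: fx=672.3, fy=602.0, cx=336.3, cy=232.5
Marker side s = 0.241 m; corners in marker frame (Z=0):
  M0 = (-0.1205, +0.1205, 0)
  M1 = (+0.1205, +0.1205, 0)
  M2 = (+0.1205, -0.1205, 0)
  M3 = (-0.1205, -0.1205, 0)
rvec = (0.1975, -0.1303, -0.0517), |rvec| = θ = 0.24219 rad = 13.877°
Rodrigues: sinθ=0.23983, 1−cosθ=0.02919; R = I + sinθ·[k]× + (1−cosθ)·[k]×²:
    [+0.99022 +0.03839 -0.13411]
    [-0.06400 +0.97926 -0.19222]
    [+0.12395 +0.19893 +0.97214]
t = (-0.1781, 0.0376, 0.8944) m
M0: Pc = R·M0+t = (-0.29280, +0.16331, +0.90343); u = 672.3·(-0.29280)/0.90343 + 336.3 = 118.4132, v = 602.0·(+0.16331)/0.90343 + 232.5 = 341.3230
M1: Pc = R·M1+t = (-0.05415, +0.14789, +0.93331); u = 672.3·(-0.05415)/0.93331 + 336.3 = 297.2920, v = 602.0·(+0.14789)/0.93331 + 232.5 = 327.8912
M2: Pc = R·M2+t = (-0.06340, -0.08811, +0.88537); u = 672.3·(-0.06340)/0.88537 + 336.3 = 288.1540, v = 602.0·(-0.08811)/0.88537 + 232.5 = 172.5879
M3: Pc = R·M3+t = (-0.30205, -0.07269, +0.85549); u = 672.3·(-0.30205)/0.85549 + 336.3 = 98.9319, v = 602.0·(-0.07269)/0.85549 + 232.5 = 181.3496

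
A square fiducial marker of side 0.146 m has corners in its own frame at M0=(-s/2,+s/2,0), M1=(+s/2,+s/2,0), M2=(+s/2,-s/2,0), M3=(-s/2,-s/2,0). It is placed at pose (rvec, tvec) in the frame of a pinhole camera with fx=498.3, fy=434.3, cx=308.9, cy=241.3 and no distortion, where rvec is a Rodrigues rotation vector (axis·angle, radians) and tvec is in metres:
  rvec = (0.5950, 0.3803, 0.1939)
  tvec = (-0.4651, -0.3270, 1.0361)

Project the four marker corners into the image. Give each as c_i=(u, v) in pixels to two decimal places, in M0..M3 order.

Intrinsics K: fx=498.3, fy=434.3, cx=308.9, cy=241.3
Marker side s = 0.146 m; corners in marker frame (Z=0):
  M0 = (-0.0730, +0.0730, 0)
  M1 = (+0.0730, +0.0730, 0)
  M2 = (+0.0730, -0.0730, 0)
  M3 = (-0.0730, -0.0730, 0)
rvec = (0.5950, 0.3803, 0.1939), |rvec| = θ = 0.73229 rad = 41.957°
Rodrigues: sinθ=0.66858, 1−cosθ=0.25636; R = I + sinθ·[k]× + (1−cosθ)·[k]×²:
    [+0.91289 -0.06886 +0.40236]
    [+0.28520 +0.81278 -0.50798]
    [-0.29206 +0.57848 +0.76162]
t = (-0.4651, -0.3270, 1.0361) m
M0: Pc = R·M0+t = (-0.53677, -0.28849, +1.09965); u = 498.3·(-0.53677)/1.09965 + 308.9 = 65.6669, v = 434.3·(-0.28849)/1.09965 + 241.3 = 127.3640
M1: Pc = R·M1+t = (-0.40349, -0.24685, +1.05701); u = 498.3·(-0.40349)/1.05701 + 308.9 = 118.6869, v = 434.3·(-0.24685)/1.05701 + 241.3 = 139.8764
M2: Pc = R·M2+t = (-0.39343, -0.36551, +0.97255); u = 498.3·(-0.39343)/0.97255 + 308.9 = 107.3192, v = 434.3·(-0.36551)/0.97255 + 241.3 = 78.0771
M3: Pc = R·M3+t = (-0.52671, -0.40715, +1.01519); u = 498.3·(-0.52671)/1.01519 + 308.9 = 50.3657, v = 434.3·(-0.40715)/1.01519 + 241.3 = 67.1194

c0=(65.67, 127.36) c1=(118.69, 139.88) c2=(107.32, 78.08) c3=(50.37, 67.12)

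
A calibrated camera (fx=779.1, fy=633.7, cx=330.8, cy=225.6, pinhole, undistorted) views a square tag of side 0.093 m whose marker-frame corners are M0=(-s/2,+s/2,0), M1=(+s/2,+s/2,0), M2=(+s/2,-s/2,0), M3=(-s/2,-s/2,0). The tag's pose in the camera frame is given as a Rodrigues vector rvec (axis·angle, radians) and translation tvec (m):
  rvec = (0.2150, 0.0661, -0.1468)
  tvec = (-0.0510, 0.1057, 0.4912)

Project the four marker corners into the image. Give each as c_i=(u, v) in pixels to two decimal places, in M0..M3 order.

c0=(192.11, 422.82) c1=(333.89, 409.45) c2=(310.95, 297.69) c3=(163.88, 313.32)

Intrinsics K: fx=779.1, fy=633.7, cx=330.8, cy=225.6
Marker side s = 0.093 m; corners in marker frame (Z=0):
  M0 = (-0.0465, +0.0465, 0)
  M1 = (+0.0465, +0.0465, 0)
  M2 = (+0.0465, -0.0465, 0)
  M3 = (-0.0465, -0.0465, 0)
rvec = (0.2150, 0.0661, -0.1468), |rvec| = θ = 0.26860 rad = 15.389°
Rodrigues: sinθ=0.26538, 1−cosθ=0.03586; R = I + sinθ·[k]× + (1−cosθ)·[k]×²:
    [+0.98712 +0.15210 +0.04962]
    [-0.13798 +0.96632 -0.21725]
    [-0.08099 +0.20760 +0.97485]
t = (-0.0510, 0.1057, 0.4912) m
M0: Pc = R·M0+t = (-0.08983, +0.15705, +0.50462); u = 779.1·(-0.08983)/0.50462 + 330.8 = 192.1112, v = 633.7·(+0.15705)/0.50462 + 225.6 = 422.8225
M1: Pc = R·M1+t = (+0.00197, +0.14422, +0.49709); u = 779.1·(+0.00197)/0.49709 + 330.8 = 333.8937, v = 633.7·(+0.14422)/0.49709 + 225.6 = 409.4525
M2: Pc = R·M2+t = (-0.01217, +0.05435, +0.47778); u = 779.1·(-0.01217)/0.47778 + 330.8 = 310.9518, v = 633.7·(+0.05435)/0.47778 + 225.6 = 297.6871
M3: Pc = R·M3+t = (-0.10397, +0.06718, +0.48531); u = 779.1·(-0.10397)/0.48531 + 330.8 = 163.8849, v = 633.7·(+0.06718)/0.48531 + 225.6 = 313.3237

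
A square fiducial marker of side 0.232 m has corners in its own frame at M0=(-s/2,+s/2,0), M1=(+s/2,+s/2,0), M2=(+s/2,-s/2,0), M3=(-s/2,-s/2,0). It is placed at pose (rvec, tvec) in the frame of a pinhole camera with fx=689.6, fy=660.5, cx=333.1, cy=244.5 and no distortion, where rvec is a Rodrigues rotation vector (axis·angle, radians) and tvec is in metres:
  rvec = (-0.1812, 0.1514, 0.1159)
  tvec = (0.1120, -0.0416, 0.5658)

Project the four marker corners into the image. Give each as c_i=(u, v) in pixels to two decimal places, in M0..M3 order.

c0=(312.61, 314.72) c1=(609.00, 348.99) c2=(625.94, 77.66) c3=(347.90, 62.31)

Intrinsics K: fx=689.6, fy=660.5, cx=333.1, cy=244.5
Marker side s = 0.232 m; corners in marker frame (Z=0):
  M0 = (-0.1160, +0.1160, 0)
  M1 = (+0.1160, +0.1160, 0)
  M2 = (+0.1160, -0.1160, 0)
  M3 = (-0.1160, -0.1160, 0)
rvec = (-0.1812, 0.1514, 0.1159), |rvec| = θ = 0.26304 rad = 15.071°
Rodrigues: sinθ=0.26001, 1−cosθ=0.03440; R = I + sinθ·[k]× + (1−cosθ)·[k]×²:
    [+0.98193 -0.12821 +0.13922]
    [+0.10093 +0.97700 +0.18784]
    [-0.16010 -0.17039 +0.97228]
t = (0.1120, -0.0416, 0.5658) m
M0: Pc = R·M0+t = (-0.01678, +0.06002, +0.56461); u = 689.6·(-0.01678)/0.56461 + 333.1 = 312.6107, v = 660.5·(+0.06002)/0.56461 + 244.5 = 314.7187
M1: Pc = R·M1+t = (+0.21103, +0.08344, +0.52746); u = 689.6·(+0.21103)/0.52746 + 333.1 = 609.0009, v = 660.5·(+0.08344)/0.52746 + 244.5 = 348.9852
M2: Pc = R·M2+t = (+0.24078, -0.14322, +0.56699); u = 689.6·(+0.24078)/0.56699 + 333.1 = 625.9403, v = 660.5·(-0.14322)/0.56699 + 244.5 = 77.6561
M3: Pc = R·M3+t = (+0.01297, -0.16664, +0.60414); u = 689.6·(+0.01297)/0.60414 + 333.1 = 347.9029, v = 660.5·(-0.16664)/0.60414 + 244.5 = 62.3135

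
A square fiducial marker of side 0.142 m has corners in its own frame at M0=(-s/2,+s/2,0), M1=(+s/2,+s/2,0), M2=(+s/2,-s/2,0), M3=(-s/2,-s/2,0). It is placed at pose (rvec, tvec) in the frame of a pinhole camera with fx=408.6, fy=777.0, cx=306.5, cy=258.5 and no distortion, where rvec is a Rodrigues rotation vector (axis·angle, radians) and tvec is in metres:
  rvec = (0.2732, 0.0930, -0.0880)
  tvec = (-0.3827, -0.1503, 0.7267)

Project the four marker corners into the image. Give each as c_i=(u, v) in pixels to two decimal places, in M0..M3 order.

c0=(64.40, 179.09) c1=(137.55, 166.44) c2=(120.25, 10.43) c3=(43.61, 26.95)

Intrinsics K: fx=408.6, fy=777.0, cx=306.5, cy=258.5
Marker side s = 0.142 m; corners in marker frame (Z=0):
  M0 = (-0.0710, +0.0710, 0)
  M1 = (+0.0710, +0.0710, 0)
  M2 = (+0.0710, -0.0710, 0)
  M3 = (-0.0710, -0.0710, 0)
rvec = (0.2732, 0.0930, -0.0880), |rvec| = θ = 0.30171 rad = 17.287°
Rodrigues: sinθ=0.29716, 1−cosθ=0.04517; R = I + sinθ·[k]× + (1−cosθ)·[k]×²:
    [+0.99187 +0.09928 +0.07967]
    [-0.07406 +0.95912 -0.27313]
    [-0.10353 +0.26501 +0.95867]
t = (-0.3827, -0.1503, 0.7267) m
M0: Pc = R·M0+t = (-0.44607, -0.07694, +0.75287); u = 408.6·(-0.44607)/0.75287 + 306.5 = 64.4043, v = 777.0·(-0.07694)/0.75287 + 258.5 = 179.0895
M1: Pc = R·M1+t = (-0.30523, -0.08746, +0.73817); u = 408.6·(-0.30523)/0.73817 + 306.5 = 137.5454, v = 777.0·(-0.08746)/0.73817 + 258.5 = 166.4378
M2: Pc = R·M2+t = (-0.31933, -0.22366, +0.70053); u = 408.6·(-0.31933)/0.70053 + 306.5 = 120.2467, v = 777.0·(-0.22366)/0.70053 + 258.5 = 10.4310
M3: Pc = R·M3+t = (-0.46017, -0.21314, +0.71523); u = 408.6·(-0.46017)/0.71523 + 306.5 = 43.6128, v = 777.0·(-0.21314)/0.71523 + 258.5 = 26.9549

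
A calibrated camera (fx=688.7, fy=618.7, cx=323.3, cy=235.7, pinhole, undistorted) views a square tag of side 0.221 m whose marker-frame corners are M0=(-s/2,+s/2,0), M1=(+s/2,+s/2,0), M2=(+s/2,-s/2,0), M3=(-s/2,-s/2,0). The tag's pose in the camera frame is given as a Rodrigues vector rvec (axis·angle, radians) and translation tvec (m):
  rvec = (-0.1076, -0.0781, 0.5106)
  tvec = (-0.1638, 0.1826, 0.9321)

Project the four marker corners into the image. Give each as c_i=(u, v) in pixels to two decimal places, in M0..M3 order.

Intrinsics K: fx=688.7, fy=618.7, cx=323.3, cy=235.7
Marker side s = 0.221 m; corners in marker frame (Z=0):
  M0 = (-0.1105, +0.1105, 0)
  M1 = (+0.1105, +0.1105, 0)
  M2 = (+0.1105, -0.1105, 0)
  M3 = (-0.1105, -0.1105, 0)
rvec = (-0.1076, -0.0781, 0.5106), |rvec| = θ = 0.52763 rad = 30.231°
Rodrigues: sinθ=0.50348, 1−cosθ=0.13600; R = I + sinθ·[k]× + (1−cosθ)·[k]×²:
    [+0.86966 -0.48313 -0.10137]
    [+0.49134 +0.86698 +0.08320]
    [+0.04769 -0.12216 +0.99136]
t = (-0.1638, 0.1826, 0.9321) m
M0: Pc = R·M0+t = (-0.31328, +0.22411, +0.91333); u = 688.7·(-0.31328)/0.91333 + 323.3 = 87.0679, v = 618.7·(+0.22411)/0.91333 + 235.7 = 387.5132
M1: Pc = R·M1+t = (-0.12109, +0.33270, +0.92387); u = 688.7·(-0.12109)/0.92387 + 323.3 = 233.0345, v = 618.7·(+0.33270)/0.92387 + 235.7 = 458.4999
M2: Pc = R·M2+t = (-0.01432, +0.14109, +0.95087); u = 688.7·(-0.01432)/0.95087 + 323.3 = 312.9308, v = 618.7·(+0.14109)/0.95087 + 235.7 = 327.5038
M3: Pc = R·M3+t = (-0.20651, +0.03250, +0.94033); u = 688.7·(-0.20651)/0.94033 + 323.3 = 172.0503, v = 618.7·(+0.03250)/0.94033 + 235.7 = 257.0870

c0=(87.07, 387.51) c1=(233.03, 458.50) c2=(312.93, 327.50) c3=(172.05, 257.09)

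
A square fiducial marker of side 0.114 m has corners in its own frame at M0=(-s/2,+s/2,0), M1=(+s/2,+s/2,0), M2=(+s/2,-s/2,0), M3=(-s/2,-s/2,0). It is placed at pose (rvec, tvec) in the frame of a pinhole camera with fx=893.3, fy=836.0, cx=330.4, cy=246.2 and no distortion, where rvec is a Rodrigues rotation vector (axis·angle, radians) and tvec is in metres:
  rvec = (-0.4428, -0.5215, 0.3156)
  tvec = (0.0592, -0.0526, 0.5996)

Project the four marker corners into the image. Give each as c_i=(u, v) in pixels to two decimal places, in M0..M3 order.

c0=(334.04, 206.23) c1=(474.50, 272.84) c2=(490.00, 144.68) c3=(363.48, 74.27)

Intrinsics K: fx=893.3, fy=836.0, cx=330.4, cy=246.2
Marker side s = 0.114 m; corners in marker frame (Z=0):
  M0 = (-0.0570, +0.0570, 0)
  M1 = (+0.0570, +0.0570, 0)
  M2 = (+0.0570, -0.0570, 0)
  M3 = (-0.0570, -0.0570, 0)
rvec = (-0.4428, -0.5215, 0.3156), |rvec| = θ = 0.75342 rad = 43.168°
Rodrigues: sinθ=0.68414, 1−cosθ=0.27064; R = I + sinθ·[k]× + (1−cosθ)·[k]×²:
    [+0.82284 -0.17648 -0.54017]
    [+0.39668 +0.85902 +0.32361]
    [+0.40691 -0.48055 +0.77685]
t = (0.0592, -0.0526, 0.5996) m
M0: Pc = R·M0+t = (+0.00224, -0.02625, +0.54901); u = 893.3·(+0.00224)/0.54901 + 330.4 = 334.0428, v = 836.0·(-0.02625)/0.54901 + 246.2 = 206.2340
M1: Pc = R·M1+t = (+0.09604, +0.01898, +0.59540); u = 893.3·(+0.09604)/0.59540 + 330.4 = 474.4957, v = 836.0·(+0.01898)/0.59540 + 246.2 = 272.8428
M2: Pc = R·M2+t = (+0.11616, -0.07895, +0.65019); u = 893.3·(+0.11616)/0.65019 + 330.4 = 489.9956, v = 836.0·(-0.07895)/0.65019 + 246.2 = 144.6824
M3: Pc = R·M3+t = (+0.02236, -0.12418, +0.60380); u = 893.3·(+0.02236)/0.60380 + 330.4 = 363.4769, v = 836.0·(-0.12418)/0.60380 + 246.2 = 74.2708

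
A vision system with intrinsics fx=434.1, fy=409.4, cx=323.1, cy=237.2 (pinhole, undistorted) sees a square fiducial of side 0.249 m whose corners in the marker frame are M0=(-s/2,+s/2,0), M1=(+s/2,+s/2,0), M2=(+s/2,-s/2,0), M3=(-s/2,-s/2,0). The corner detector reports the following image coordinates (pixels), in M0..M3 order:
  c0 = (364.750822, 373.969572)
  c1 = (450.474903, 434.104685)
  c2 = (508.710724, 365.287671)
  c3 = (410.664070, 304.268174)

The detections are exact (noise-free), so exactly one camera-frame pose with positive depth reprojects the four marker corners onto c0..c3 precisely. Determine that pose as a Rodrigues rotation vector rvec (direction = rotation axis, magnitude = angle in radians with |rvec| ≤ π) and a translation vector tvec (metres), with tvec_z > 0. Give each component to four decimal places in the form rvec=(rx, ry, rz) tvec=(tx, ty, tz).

rvec=(0.3235, 0.4016, 0.5006) tvec=(0.2567, 0.3356, 1.0346)

Intrinsics K: fx=434.1, fy=409.4, cx=323.1, cy=237.2
Marker side s = 0.249 m; corners in marker frame (Z=0):
  M0 = (-0.1245, +0.1245, 0)
  M1 = (+0.1245, +0.1245, 0)
  M2 = (+0.1245, -0.1245, 0)
  M3 = (-0.1245, -0.1245, 0)
Detected image corners:
  c0 = (364.750822, 373.969572) px
  c1 = (450.474903, 434.104685) px
  c2 = (508.710724, 365.287671) px
  c3 = (410.664070, 304.268174) px
Planar DLT: solve 8×8 A·h = b for H (H[2,2]=1):
  H  [+246.13715 -43.68966 +430.81448]
  H  [+139.51799 +418.41029 +369.98542]
  H  [-0.28067 +0.37952 +1.00000]
B = K⁻¹H; ‖b₁‖=0.966548, ‖b₂‖=0.966548; λ = 2/(‖b₁‖+‖b₂‖) = 1.034610, sign → tz>0 ⇒ λ=+1.034610
r₁ = λ·B[:,0] = (+0.80276,+0.52082,-0.29038); r₂ = λ·B[:,1] = (-0.39638,+0.82988,+0.39266)
r₃ = r₁×r₂ = (+0.44549,-0.20011,+0.87264); SVD([r₁ r₂ r₃]) → R = UVᵀ:
  R  [+0.80276 -0.39638 +0.44549]
  R  [+0.52082 +0.82988 -0.20011]
  R  [-0.29038 +0.39266 +0.87264]
t = (+0.25672, +0.33557, +1.03461) m
tr R = 2.505278; θ = arccos((tr R − 1)/2) = 0.718736 rad = 41.181°
axis k = ((R−Rᵀ)₃₂, (R−Rᵀ)₁₃, (R−Rᵀ)₂₁) / (2 sinθ) = (+0.450134, +0.558801, +0.696506)
rvec = θ·k = (+0.323528, +0.401630, +0.500604)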